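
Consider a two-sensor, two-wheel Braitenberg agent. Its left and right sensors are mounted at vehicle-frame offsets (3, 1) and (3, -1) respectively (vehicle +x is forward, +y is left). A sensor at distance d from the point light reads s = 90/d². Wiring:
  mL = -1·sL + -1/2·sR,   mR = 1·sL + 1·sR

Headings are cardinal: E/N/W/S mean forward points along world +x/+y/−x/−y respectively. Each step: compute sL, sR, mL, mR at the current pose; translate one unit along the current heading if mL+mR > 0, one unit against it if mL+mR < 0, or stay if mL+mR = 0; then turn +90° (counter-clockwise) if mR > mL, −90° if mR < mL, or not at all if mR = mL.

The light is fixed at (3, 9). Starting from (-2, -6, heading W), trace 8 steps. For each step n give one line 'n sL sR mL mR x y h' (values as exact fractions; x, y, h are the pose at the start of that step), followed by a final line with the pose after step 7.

n=0: pose=(-2,-6,W); sL=9/32, sR=9/26; mL=-189/416, mR=261/416; mL+mR=9/52 → advance +1; mR−mL=225/208 → turn +1·90°
n=1: pose=(-3,-6,S); sL=90/349, sR=90/373; mL=-49275/130177, mR=64980/130177; mL+mR=45/373 → advance +1; mR−mL=114255/130177 → turn +1·90°
n=2: pose=(-3,-7,E); sL=5/13, sR=45/149; mL=-2075/3874, mR=1330/1937; mL+mR=45/298 → advance +1; mR−mL=4735/3874 → turn +1·90°
n=3: pose=(-2,-7,N); sL=18/41, sR=18/37; mL=-1035/1517, mR=1404/1517; mL+mR=9/37 → advance +1; mR−mL=2439/1517 → turn +1·90°
n=4: pose=(-2,-6,W); sL=9/32, sR=9/26; mL=-189/416, mR=261/416; mL+mR=9/52 → advance +1; mR−mL=225/208 → turn +1·90°
n=5: pose=(-3,-6,S); sL=90/349, sR=90/373; mL=-49275/130177, mR=64980/130177; mL+mR=45/373 → advance +1; mR−mL=114255/130177 → turn +1·90°
n=6: pose=(-3,-7,E); sL=5/13, sR=45/149; mL=-2075/3874, mR=1330/1937; mL+mR=45/298 → advance +1; mR−mL=4735/3874 → turn +1·90°
n=7: pose=(-2,-7,N); sL=18/41, sR=18/37; mL=-1035/1517, mR=1404/1517; mL+mR=9/37 → advance +1; mR−mL=2439/1517 → turn +1·90°

0 9/32 9/26 -189/416 261/416 -2 -6 W
1 90/349 90/373 -49275/130177 64980/130177 -3 -6 S
2 5/13 45/149 -2075/3874 1330/1937 -3 -7 E
3 18/41 18/37 -1035/1517 1404/1517 -2 -7 N
4 9/32 9/26 -189/416 261/416 -2 -6 W
5 90/349 90/373 -49275/130177 64980/130177 -3 -6 S
6 5/13 45/149 -2075/3874 1330/1937 -3 -7 E
7 18/41 18/37 -1035/1517 1404/1517 -2 -7 N
final -2 -6 W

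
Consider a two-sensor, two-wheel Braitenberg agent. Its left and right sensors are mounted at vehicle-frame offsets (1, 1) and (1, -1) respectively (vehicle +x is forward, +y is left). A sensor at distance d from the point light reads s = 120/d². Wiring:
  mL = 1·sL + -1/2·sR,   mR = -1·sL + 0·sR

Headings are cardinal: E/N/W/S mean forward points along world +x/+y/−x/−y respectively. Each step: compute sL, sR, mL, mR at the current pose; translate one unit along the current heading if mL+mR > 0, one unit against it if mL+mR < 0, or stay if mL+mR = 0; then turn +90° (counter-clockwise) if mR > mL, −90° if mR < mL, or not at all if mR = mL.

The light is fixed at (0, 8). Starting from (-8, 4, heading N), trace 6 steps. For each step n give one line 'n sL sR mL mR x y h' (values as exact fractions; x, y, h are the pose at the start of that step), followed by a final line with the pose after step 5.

n=0: pose=(-8,4,N); sL=4/3, sR=60/29; mL=26/87, mR=-4/3; mL+mR=-30/29 → advance -1; mR−mL=-142/87 → turn -1·90°
n=1: pose=(-8,3,E); sL=24/13, sR=24/17; mL=252/221, mR=-24/13; mL+mR=-12/17 → advance -1; mR−mL=-660/221 → turn -1·90°
n=2: pose=(-9,3,S); sL=6/5, sR=15/17; mL=129/170, mR=-6/5; mL+mR=-15/34 → advance -1; mR−mL=-333/170 → turn -1·90°
n=3: pose=(-9,4,W); sL=24/25, sR=120/109; mL=1116/2725, mR=-24/25; mL+mR=-60/109 → advance -1; mR−mL=-3732/2725 → turn -1·90°
n=4: pose=(-8,4,N); sL=4/3, sR=60/29; mL=26/87, mR=-4/3; mL+mR=-30/29 → advance -1; mR−mL=-142/87 → turn -1·90°
n=5: pose=(-8,3,E); sL=24/13, sR=24/17; mL=252/221, mR=-24/13; mL+mR=-12/17 → advance -1; mR−mL=-660/221 → turn -1·90°

0 4/3 60/29 26/87 -4/3 -8 4 N
1 24/13 24/17 252/221 -24/13 -8 3 E
2 6/5 15/17 129/170 -6/5 -9 3 S
3 24/25 120/109 1116/2725 -24/25 -9 4 W
4 4/3 60/29 26/87 -4/3 -8 4 N
5 24/13 24/17 252/221 -24/13 -8 3 E
final -9 3 S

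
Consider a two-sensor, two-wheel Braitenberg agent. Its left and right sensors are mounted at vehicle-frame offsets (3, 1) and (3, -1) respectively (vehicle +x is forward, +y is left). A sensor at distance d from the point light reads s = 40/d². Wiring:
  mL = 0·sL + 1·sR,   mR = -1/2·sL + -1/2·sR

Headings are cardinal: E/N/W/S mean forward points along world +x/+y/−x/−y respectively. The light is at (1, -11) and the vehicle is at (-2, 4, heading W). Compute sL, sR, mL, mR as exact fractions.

5/29 10/73 10/73 -655/4234

left sensor world pos  = (-5, 3); dL² = 232
right sensor world pos = (-5, 5); dR² = 292
sL = 40/232 = 5/29
sR = 40/292 = 10/73
mL = 0·sL + 1·sR = 10/73
mR = -1/2·sL + -1/2·sR = -655/4234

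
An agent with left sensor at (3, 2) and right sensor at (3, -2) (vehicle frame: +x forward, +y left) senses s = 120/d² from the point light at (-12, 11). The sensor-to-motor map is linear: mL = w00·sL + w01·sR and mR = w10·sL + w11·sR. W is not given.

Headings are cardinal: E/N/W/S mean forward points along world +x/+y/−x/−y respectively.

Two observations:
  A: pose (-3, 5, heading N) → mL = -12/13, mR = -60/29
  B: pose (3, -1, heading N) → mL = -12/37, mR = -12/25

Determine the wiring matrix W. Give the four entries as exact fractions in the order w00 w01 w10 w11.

obs A: pose=(-3,5,N) → sL=60/29, sR=12/13, mL=-12/13, mR=-60/29
obs B: pose=(3,-1,N) → sL=12/25, sR=12/37, mL=-12/37, mR=-12/25
sensor matrix S = [[60/29, 12/13], [12/25, 12/37]]; det S = 79488/348725
solve [mL_A; mL_B] = S·[w00; w01] and [mR_A; mR_B] = S·[w10; w11]:
  w00 = 0, w01 = -1, w10 = -1, w11 = 0

0 -1 -1 0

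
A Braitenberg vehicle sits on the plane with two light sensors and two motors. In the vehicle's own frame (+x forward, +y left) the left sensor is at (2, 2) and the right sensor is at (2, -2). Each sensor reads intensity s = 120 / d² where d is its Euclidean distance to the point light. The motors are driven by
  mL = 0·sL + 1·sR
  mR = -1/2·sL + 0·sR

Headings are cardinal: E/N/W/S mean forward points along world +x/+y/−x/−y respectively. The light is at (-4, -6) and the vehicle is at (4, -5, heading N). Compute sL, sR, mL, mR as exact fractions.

8/3 120/109 120/109 -4/3

left sensor world pos  = (2, -3); dL² = 45
right sensor world pos = (6, -3); dR² = 109
sL = 120/45 = 8/3
sR = 120/109 = 120/109
mL = 0·sL + 1·sR = 120/109
mR = -1/2·sL + 0·sR = -4/3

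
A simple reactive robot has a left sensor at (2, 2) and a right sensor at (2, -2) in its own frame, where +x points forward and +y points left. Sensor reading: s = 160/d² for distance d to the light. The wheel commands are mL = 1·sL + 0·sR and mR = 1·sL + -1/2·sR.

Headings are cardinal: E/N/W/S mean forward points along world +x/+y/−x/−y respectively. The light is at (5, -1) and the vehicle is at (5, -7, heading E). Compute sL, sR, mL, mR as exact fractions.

8 40/17 8 116/17

left sensor world pos  = (7, -5); dL² = 20
right sensor world pos = (7, -9); dR² = 68
sL = 160/20 = 8
sR = 160/68 = 40/17
mL = 1·sL + 0·sR = 8
mR = 1·sL + -1/2·sR = 116/17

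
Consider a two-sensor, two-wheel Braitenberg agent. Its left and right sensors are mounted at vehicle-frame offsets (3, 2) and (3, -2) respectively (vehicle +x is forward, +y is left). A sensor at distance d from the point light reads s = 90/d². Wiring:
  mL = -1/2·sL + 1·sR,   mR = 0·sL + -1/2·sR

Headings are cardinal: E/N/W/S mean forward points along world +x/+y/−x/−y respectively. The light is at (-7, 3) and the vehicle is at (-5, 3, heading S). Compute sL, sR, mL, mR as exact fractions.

left sensor world pos  = (-3, 0); dL² = 25
right sensor world pos = (-7, 0); dR² = 9
sL = 90/25 = 18/5
sR = 90/9 = 10
mL = -1/2·sL + 1·sR = 41/5
mR = 0·sL + -1/2·sR = -5

18/5 10 41/5 -5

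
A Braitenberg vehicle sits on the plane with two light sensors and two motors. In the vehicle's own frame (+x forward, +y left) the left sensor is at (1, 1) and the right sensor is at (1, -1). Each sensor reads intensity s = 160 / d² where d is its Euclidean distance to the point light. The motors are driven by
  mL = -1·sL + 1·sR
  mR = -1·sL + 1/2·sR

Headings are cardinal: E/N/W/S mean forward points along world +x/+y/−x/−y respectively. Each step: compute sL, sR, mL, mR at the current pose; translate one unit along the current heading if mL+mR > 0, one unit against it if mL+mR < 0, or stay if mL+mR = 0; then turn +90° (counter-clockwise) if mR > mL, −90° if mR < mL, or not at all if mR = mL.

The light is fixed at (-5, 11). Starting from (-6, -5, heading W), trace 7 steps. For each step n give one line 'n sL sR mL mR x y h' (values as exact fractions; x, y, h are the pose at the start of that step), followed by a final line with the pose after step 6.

n=0: pose=(-6,-5,W); sL=160/293, sR=160/229; mL=10240/67097, mR=-13200/67097; mL+mR=-2960/67097 → advance -1; mR−mL=-80/229 → turn -1·90°
n=1: pose=(-5,-5,N); sL=80/113, sR=80/113; mL=0, mR=-40/113; mL+mR=-40/113 → advance -1; mR−mL=-40/113 → turn -1·90°
n=2: pose=(-5,-6,E); sL=160/257, sR=32/65; mL=-2176/16705, mR=-6288/16705; mL+mR=-8464/16705 → advance -1; mR−mL=-16/65 → turn -1·90°
n=3: pose=(-6,-6,S); sL=40/81, sR=20/41; mL=-20/3321, mR=-830/3321; mL+mR=-850/3321 → advance -1; mR−mL=-10/41 → turn -1·90°
n=4: pose=(-6,-5,W); sL=160/293, sR=160/229; mL=10240/67097, mR=-13200/67097; mL+mR=-2960/67097 → advance -1; mR−mL=-80/229 → turn -1·90°
n=5: pose=(-5,-5,N); sL=80/113, sR=80/113; mL=0, mR=-40/113; mL+mR=-40/113 → advance -1; mR−mL=-40/113 → turn -1·90°
n=6: pose=(-5,-6,E); sL=160/257, sR=32/65; mL=-2176/16705, mR=-6288/16705; mL+mR=-8464/16705 → advance -1; mR−mL=-16/65 → turn -1·90°

0 160/293 160/229 10240/67097 -13200/67097 -6 -5 W
1 80/113 80/113 0 -40/113 -5 -5 N
2 160/257 32/65 -2176/16705 -6288/16705 -5 -6 E
3 40/81 20/41 -20/3321 -830/3321 -6 -6 S
4 160/293 160/229 10240/67097 -13200/67097 -6 -5 W
5 80/113 80/113 0 -40/113 -5 -5 N
6 160/257 32/65 -2176/16705 -6288/16705 -5 -6 E
final -6 -6 S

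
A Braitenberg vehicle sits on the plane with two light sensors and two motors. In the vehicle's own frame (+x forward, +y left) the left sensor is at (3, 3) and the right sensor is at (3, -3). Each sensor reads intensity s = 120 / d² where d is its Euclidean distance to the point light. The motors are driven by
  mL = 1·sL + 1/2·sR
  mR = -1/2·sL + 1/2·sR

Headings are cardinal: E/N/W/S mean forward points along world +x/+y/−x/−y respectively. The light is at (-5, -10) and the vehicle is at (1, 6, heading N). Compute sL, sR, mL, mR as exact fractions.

12/37 60/221 3762/8177 -216/8177

left sensor world pos  = (-2, 9); dL² = 370
right sensor world pos = (4, 9); dR² = 442
sL = 120/370 = 12/37
sR = 120/442 = 60/221
mL = 1·sL + 1/2·sR = 3762/8177
mR = -1/2·sL + 1/2·sR = -216/8177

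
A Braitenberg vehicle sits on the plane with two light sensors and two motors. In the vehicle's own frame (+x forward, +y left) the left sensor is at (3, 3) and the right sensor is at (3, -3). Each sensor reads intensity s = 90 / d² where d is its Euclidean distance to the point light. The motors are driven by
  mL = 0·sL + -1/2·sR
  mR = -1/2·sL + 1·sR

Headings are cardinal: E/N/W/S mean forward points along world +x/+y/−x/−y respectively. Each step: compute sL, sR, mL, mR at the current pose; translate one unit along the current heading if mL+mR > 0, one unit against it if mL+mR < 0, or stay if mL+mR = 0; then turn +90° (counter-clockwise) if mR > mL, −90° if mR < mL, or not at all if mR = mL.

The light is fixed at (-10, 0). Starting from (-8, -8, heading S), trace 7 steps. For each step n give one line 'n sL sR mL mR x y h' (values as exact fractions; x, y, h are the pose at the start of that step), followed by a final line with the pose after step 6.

n=0: pose=(-8,-8,S); sL=45/73, sR=45/61; mL=-45/122, mR=3825/8906; mL+mR=270/4453 → advance +1; mR−mL=3555/4453 → turn +1·90°
n=1: pose=(-8,-9,E); sL=90/61, sR=90/169; mL=-45/169, mR=-2115/10309; mL+mR=-4860/10309 → advance -1; mR−mL=630/10309 → turn +1·90°
n=2: pose=(-9,-9,N); sL=9/4, sR=45/26; mL=-45/52, mR=63/104; mL+mR=-27/104 → advance -1; mR−mL=153/104 → turn +1·90°
n=3: pose=(-9,-10,W); sL=90/173, sR=90/53; mL=-45/53, mR=13185/9169; mL+mR=5400/9169 → advance +1; mR−mL=20970/9169 → turn +1·90°
n=4: pose=(-10,-10,S); sL=45/89, sR=45/89; mL=-45/178, mR=45/178; mL+mR=0 → advance +0; mR−mL=45/89 → turn +1·90°
n=5: pose=(-10,-10,E); sL=45/29, sR=45/89; mL=-45/178, mR=-1395/5162; mL+mR=-1350/2581 → advance -1; mR−mL=-45/2581 → turn -1·90°
n=6: pose=(-11,-10,S); sL=90/173, sR=18/37; mL=-9/37, mR=1449/6401; mL+mR=-108/6401 → advance -1; mR−mL=3006/6401 → turn +1·90°

0 45/73 45/61 -45/122 3825/8906 -8 -8 S
1 90/61 90/169 -45/169 -2115/10309 -8 -9 E
2 9/4 45/26 -45/52 63/104 -9 -9 N
3 90/173 90/53 -45/53 13185/9169 -9 -10 W
4 45/89 45/89 -45/178 45/178 -10 -10 S
5 45/29 45/89 -45/178 -1395/5162 -10 -10 E
6 90/173 18/37 -9/37 1449/6401 -11 -10 S
final -11 -9 E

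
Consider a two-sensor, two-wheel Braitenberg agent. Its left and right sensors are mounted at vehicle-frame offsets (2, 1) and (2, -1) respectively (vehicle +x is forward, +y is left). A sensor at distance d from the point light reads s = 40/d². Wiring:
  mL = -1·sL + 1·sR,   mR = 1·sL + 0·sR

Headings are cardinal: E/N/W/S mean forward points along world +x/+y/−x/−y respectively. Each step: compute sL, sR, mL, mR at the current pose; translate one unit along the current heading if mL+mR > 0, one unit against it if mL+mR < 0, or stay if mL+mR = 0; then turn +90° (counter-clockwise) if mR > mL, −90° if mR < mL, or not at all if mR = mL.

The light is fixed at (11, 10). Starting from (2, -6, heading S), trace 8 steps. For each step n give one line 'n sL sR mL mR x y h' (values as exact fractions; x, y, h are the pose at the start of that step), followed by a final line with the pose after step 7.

0 10/97 5/53 -45/5141 10/97 2 -6 S
1 8/61 40/373 -544/22753 8/61 2 -7 E
2 20/153 20/137 320/20961 20/153 3 -7 N
3 40/389 8/65 512/25285 40/389 3 -6 W
4 10/97 5/53 -45/5141 10/97 2 -6 S
5 8/61 40/373 -544/22753 8/61 2 -7 E
6 20/153 20/137 320/20961 20/153 3 -7 N
7 40/389 8/65 512/25285 40/389 3 -6 W
final 2 -6 S

n=0: pose=(2,-6,S); sL=10/97, sR=5/53; mL=-45/5141, mR=10/97; mL+mR=5/53 → advance +1; mR−mL=575/5141 → turn +1·90°
n=1: pose=(2,-7,E); sL=8/61, sR=40/373; mL=-544/22753, mR=8/61; mL+mR=40/373 → advance +1; mR−mL=3528/22753 → turn +1·90°
n=2: pose=(3,-7,N); sL=20/153, sR=20/137; mL=320/20961, mR=20/153; mL+mR=20/137 → advance +1; mR−mL=2420/20961 → turn +1·90°
n=3: pose=(3,-6,W); sL=40/389, sR=8/65; mL=512/25285, mR=40/389; mL+mR=8/65 → advance +1; mR−mL=2088/25285 → turn +1·90°
n=4: pose=(2,-6,S); sL=10/97, sR=5/53; mL=-45/5141, mR=10/97; mL+mR=5/53 → advance +1; mR−mL=575/5141 → turn +1·90°
n=5: pose=(2,-7,E); sL=8/61, sR=40/373; mL=-544/22753, mR=8/61; mL+mR=40/373 → advance +1; mR−mL=3528/22753 → turn +1·90°
n=6: pose=(3,-7,N); sL=20/153, sR=20/137; mL=320/20961, mR=20/153; mL+mR=20/137 → advance +1; mR−mL=2420/20961 → turn +1·90°
n=7: pose=(3,-6,W); sL=40/389, sR=8/65; mL=512/25285, mR=40/389; mL+mR=8/65 → advance +1; mR−mL=2088/25285 → turn +1·90°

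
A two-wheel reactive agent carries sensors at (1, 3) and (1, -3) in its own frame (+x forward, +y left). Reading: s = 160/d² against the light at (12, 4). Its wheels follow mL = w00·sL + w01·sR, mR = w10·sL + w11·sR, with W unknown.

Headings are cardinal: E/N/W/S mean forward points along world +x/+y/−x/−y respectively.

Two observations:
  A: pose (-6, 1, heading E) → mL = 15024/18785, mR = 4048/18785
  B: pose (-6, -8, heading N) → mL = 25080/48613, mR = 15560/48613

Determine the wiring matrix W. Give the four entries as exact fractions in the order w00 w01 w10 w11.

1 1/2 -1/2 1

obs A: pose=(-6,1,E) → sL=160/289, sR=32/65, mL=15024/18785, mR=4048/18785
obs B: pose=(-6,-8,N) → sL=80/281, sR=80/173, mL=25080/48613, mR=15560/48613
sensor matrix S = [[160/289, 32/65], [80/281, 80/173]]; det S = 21159936/182639041
solve [mL_A; mL_B] = S·[w00; w01] and [mR_A; mR_B] = S·[w10; w11]:
  w00 = 1, w01 = 1/2, w10 = -1/2, w11 = 1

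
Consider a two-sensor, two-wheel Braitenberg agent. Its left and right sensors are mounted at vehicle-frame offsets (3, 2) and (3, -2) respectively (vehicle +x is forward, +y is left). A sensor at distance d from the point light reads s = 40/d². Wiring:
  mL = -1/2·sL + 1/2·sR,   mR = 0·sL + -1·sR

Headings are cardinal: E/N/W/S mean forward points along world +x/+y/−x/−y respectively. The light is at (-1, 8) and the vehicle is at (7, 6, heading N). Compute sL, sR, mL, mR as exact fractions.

left sensor world pos  = (5, 9); dL² = 37
right sensor world pos = (9, 9); dR² = 101
sL = 40/37 = 40/37
sR = 40/101 = 40/101
mL = -1/2·sL + 1/2·sR = -1280/3737
mR = 0·sL + -1·sR = -40/101

40/37 40/101 -1280/3737 -40/101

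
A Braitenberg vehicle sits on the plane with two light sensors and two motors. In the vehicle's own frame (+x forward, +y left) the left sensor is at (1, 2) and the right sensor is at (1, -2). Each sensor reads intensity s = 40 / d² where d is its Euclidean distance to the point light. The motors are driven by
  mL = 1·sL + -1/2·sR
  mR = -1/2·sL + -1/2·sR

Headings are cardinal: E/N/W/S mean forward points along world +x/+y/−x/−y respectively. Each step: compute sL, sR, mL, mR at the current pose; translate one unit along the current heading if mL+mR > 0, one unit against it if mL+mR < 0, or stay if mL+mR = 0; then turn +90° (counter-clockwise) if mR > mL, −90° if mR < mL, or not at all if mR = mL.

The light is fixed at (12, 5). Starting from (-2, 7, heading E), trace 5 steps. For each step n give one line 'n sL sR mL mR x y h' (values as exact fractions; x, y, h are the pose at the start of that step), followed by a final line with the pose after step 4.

0 8/37 40/169 612/6253 -1416/6253 -2 7 E
1 4/17 4/29 82/493 -92/493 -3 7 S
2 40/257 40/281 6100/72217 -10760/72217 -3 8 W
3 5/34 1/4 3/136 -27/136 -2 8 N
4 8/37 40/169 612/6253 -1416/6253 -2 7 E
final -3 7 S

n=0: pose=(-2,7,E); sL=8/37, sR=40/169; mL=612/6253, mR=-1416/6253; mL+mR=-804/6253 → advance -1; mR−mL=-12/37 → turn -1·90°
n=1: pose=(-3,7,S); sL=4/17, sR=4/29; mL=82/493, mR=-92/493; mL+mR=-10/493 → advance -1; mR−mL=-6/17 → turn -1·90°
n=2: pose=(-3,8,W); sL=40/257, sR=40/281; mL=6100/72217, mR=-10760/72217; mL+mR=-4660/72217 → advance -1; mR−mL=-60/257 → turn -1·90°
n=3: pose=(-2,8,N); sL=5/34, sR=1/4; mL=3/136, mR=-27/136; mL+mR=-3/17 → advance -1; mR−mL=-15/68 → turn -1·90°
n=4: pose=(-2,7,E); sL=8/37, sR=40/169; mL=612/6253, mR=-1416/6253; mL+mR=-804/6253 → advance -1; mR−mL=-12/37 → turn -1·90°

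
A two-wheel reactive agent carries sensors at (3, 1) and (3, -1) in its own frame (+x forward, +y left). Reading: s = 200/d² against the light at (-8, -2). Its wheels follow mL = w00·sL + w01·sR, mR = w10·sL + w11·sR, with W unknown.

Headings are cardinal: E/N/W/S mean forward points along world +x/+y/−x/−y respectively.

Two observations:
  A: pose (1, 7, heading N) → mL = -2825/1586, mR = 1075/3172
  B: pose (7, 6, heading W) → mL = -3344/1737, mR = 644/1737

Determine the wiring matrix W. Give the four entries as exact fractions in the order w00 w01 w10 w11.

-1 -1 -1/2 1

obs A: pose=(1,7,N) → sL=25/26, sR=50/61, mL=-2825/1586, mR=1075/3172
obs B: pose=(7,6,W) → sL=200/193, sR=8/9, mL=-3344/1737, mR=644/1737
sensor matrix S = [[25/26, 50/61], [200/193, 8/9]]; det S = 7300/1377441
solve [mL_A; mL_B] = S·[w00; w01] and [mR_A; mR_B] = S·[w10; w11]:
  w00 = -1, w01 = -1, w10 = -1/2, w11 = 1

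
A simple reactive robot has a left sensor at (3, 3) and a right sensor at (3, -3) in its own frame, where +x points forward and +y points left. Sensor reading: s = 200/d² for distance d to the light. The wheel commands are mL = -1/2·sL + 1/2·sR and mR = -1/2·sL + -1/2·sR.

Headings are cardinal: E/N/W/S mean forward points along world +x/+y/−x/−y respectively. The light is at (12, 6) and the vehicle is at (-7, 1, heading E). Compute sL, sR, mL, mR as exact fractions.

10/13 5/8 -15/208 -145/208

left sensor world pos  = (-4, 4); dL² = 260
right sensor world pos = (-4, -2); dR² = 320
sL = 200/260 = 10/13
sR = 200/320 = 5/8
mL = -1/2·sL + 1/2·sR = -15/208
mR = -1/2·sL + -1/2·sR = -145/208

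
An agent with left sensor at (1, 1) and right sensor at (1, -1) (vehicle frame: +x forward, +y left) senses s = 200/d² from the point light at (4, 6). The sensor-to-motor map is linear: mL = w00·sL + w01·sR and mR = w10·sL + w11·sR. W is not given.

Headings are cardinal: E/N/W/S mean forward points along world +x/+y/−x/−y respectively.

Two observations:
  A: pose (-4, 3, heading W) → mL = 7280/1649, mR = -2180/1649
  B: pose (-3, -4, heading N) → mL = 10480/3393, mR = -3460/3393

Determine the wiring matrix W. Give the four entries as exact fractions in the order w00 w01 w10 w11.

obs A: pose=(-4,3,W) → sL=200/97, sR=40/17, mL=7280/1649, mR=-2180/1649
obs B: pose=(-3,-4,N) → sL=40/29, sR=200/117, mL=10480/3393, mR=-3460/3393
sensor matrix S = [[200/97, 40/17], [40/29, 200/117]]; det S = 1561600/5595057
solve [mL_A; mL_B] = S·[w00; w01] and [mR_A; mR_B] = S·[w10; w11]:
  w00 = 1, w01 = 1, w10 = 1/2, w11 = -1

1 1 1/2 -1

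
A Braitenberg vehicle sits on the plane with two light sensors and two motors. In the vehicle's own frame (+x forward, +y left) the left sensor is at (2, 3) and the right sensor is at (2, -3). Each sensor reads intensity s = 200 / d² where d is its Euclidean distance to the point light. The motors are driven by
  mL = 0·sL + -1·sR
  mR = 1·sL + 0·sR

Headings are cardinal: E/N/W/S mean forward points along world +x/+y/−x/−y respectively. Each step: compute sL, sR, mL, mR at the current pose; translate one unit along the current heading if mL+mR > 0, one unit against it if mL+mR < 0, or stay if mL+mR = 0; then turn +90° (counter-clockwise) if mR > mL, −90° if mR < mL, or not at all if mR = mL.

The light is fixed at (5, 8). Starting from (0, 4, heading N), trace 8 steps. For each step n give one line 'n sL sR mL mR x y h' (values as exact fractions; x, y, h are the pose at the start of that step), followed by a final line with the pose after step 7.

0 50/17 25 -25 50/17 0 4 N
1 200/113 200/53 -200/53 200/113 0 3 W
2 4 100/49 -100/49 4 1 3 S
3 200/13 40/17 -40/17 200/13 1 2 E
4 50/13 25/2 -25/2 50/13 2 2 N
5 8/5 200/41 -200/41 8/5 2 1 W
6 100/41 100/53 -100/53 100/41 3 1 S
7 8 200/121 -200/121 8 3 0 E
final 4 0 N

n=0: pose=(0,4,N); sL=50/17, sR=25; mL=-25, mR=50/17; mL+mR=-375/17 → advance -1; mR−mL=475/17 → turn +1·90°
n=1: pose=(0,3,W); sL=200/113, sR=200/53; mL=-200/53, mR=200/113; mL+mR=-12000/5989 → advance -1; mR−mL=33200/5989 → turn +1·90°
n=2: pose=(1,3,S); sL=4, sR=100/49; mL=-100/49, mR=4; mL+mR=96/49 → advance +1; mR−mL=296/49 → turn +1·90°
n=3: pose=(1,2,E); sL=200/13, sR=40/17; mL=-40/17, mR=200/13; mL+mR=2880/221 → advance +1; mR−mL=3920/221 → turn +1·90°
n=4: pose=(2,2,N); sL=50/13, sR=25/2; mL=-25/2, mR=50/13; mL+mR=-225/26 → advance -1; mR−mL=425/26 → turn +1·90°
n=5: pose=(2,1,W); sL=8/5, sR=200/41; mL=-200/41, mR=8/5; mL+mR=-672/205 → advance -1; mR−mL=1328/205 → turn +1·90°
n=6: pose=(3,1,S); sL=100/41, sR=100/53; mL=-100/53, mR=100/41; mL+mR=1200/2173 → advance +1; mR−mL=9400/2173 → turn +1·90°
n=7: pose=(3,0,E); sL=8, sR=200/121; mL=-200/121, mR=8; mL+mR=768/121 → advance +1; mR−mL=1168/121 → turn +1·90°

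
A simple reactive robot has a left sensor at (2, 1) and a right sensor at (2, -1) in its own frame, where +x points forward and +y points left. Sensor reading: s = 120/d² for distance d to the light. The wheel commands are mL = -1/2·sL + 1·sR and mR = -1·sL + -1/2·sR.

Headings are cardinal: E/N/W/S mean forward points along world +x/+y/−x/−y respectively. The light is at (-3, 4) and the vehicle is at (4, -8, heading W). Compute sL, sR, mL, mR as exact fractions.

left sensor world pos  = (2, -9); dL² = 194
right sensor world pos = (2, -7); dR² = 146
sL = 120/194 = 60/97
sR = 120/146 = 60/73
mL = -1/2·sL + 1·sR = 3630/7081
mR = -1·sL + -1/2·sR = -7290/7081

60/97 60/73 3630/7081 -7290/7081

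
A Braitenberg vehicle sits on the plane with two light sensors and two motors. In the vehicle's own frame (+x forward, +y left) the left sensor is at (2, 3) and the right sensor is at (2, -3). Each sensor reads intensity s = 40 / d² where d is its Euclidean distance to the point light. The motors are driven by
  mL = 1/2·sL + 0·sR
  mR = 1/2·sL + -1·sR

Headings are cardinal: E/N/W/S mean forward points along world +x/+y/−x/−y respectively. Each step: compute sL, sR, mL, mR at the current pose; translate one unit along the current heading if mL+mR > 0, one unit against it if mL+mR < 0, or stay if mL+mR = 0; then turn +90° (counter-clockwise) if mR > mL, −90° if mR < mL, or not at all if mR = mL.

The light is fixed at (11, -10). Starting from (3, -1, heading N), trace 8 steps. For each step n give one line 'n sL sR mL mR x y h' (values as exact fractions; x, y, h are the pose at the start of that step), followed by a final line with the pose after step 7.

n=0: pose=(3,-1,N); sL=20/121, sR=20/73; mL=10/121, mR=-1690/8833; mL+mR=-960/8833 → advance -1; mR−mL=-20/73 → turn -1·90°
n=1: pose=(3,-2,E); sL=40/157, sR=40/61; mL=20/157, mR=-5060/9577; mL+mR=-3840/9577 → advance -1; mR−mL=-40/61 → turn -1·90°
n=2: pose=(2,-2,S); sL=5/9, sR=2/9; mL=5/18, mR=1/18; mL+mR=1/3 → advance +1; mR−mL=-2/9 → turn -1·90°
n=3: pose=(2,-3,W); sL=40/137, sR=40/221; mL=20/137, mR=-1060/30277; mL+mR=3360/30277 → advance +1; mR−mL=-40/221 → turn -1·90°
n=4: pose=(1,-3,N); sL=4/25, sR=4/13; mL=2/25, mR=-74/325; mL+mR=-48/325 → advance -1; mR−mL=-4/13 → turn -1·90°
n=5: pose=(1,-4,E); sL=8/29, sR=40/73; mL=4/29, mR=-868/2117; mL+mR=-576/2117 → advance -1; mR−mL=-40/73 → turn -1·90°
n=6: pose=(0,-4,S); sL=1/2, sR=10/53; mL=1/4, mR=13/212; mL+mR=33/106 → advance +1; mR−mL=-10/53 → turn -1·90°
n=7: pose=(0,-5,W); sL=40/173, sR=40/233; mL=20/173, mR=-2260/40309; mL+mR=2400/40309 → advance +1; mR−mL=-40/233 → turn -1·90°

0 20/121 20/73 10/121 -1690/8833 3 -1 N
1 40/157 40/61 20/157 -5060/9577 3 -2 E
2 5/9 2/9 5/18 1/18 2 -2 S
3 40/137 40/221 20/137 -1060/30277 2 -3 W
4 4/25 4/13 2/25 -74/325 1 -3 N
5 8/29 40/73 4/29 -868/2117 1 -4 E
6 1/2 10/53 1/4 13/212 0 -4 S
7 40/173 40/233 20/173 -2260/40309 0 -5 W
final -1 -5 N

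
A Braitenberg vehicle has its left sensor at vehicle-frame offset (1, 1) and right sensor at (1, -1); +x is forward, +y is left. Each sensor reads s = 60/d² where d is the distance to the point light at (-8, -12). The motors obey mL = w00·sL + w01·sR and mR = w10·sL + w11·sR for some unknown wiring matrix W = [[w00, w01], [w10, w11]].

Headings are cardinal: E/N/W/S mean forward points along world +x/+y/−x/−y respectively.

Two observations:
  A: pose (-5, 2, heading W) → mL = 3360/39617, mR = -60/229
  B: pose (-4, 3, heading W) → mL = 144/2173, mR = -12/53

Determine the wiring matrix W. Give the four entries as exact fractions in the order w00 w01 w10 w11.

1 -1 0 -1

obs A: pose=(-5,2,W) → sL=60/173, sR=60/229, mL=3360/39617, mR=-60/229
obs B: pose=(-4,3,W) → sL=12/41, sR=12/53, mL=144/2173, mR=-12/53
sensor matrix S = [[60/173, 60/229], [12/41, 12/53]]; det S = 158400/86087741
solve [mL_A; mL_B] = S·[w00; w01] and [mR_A; mR_B] = S·[w10; w11]:
  w00 = 1, w01 = -1, w10 = 0, w11 = -1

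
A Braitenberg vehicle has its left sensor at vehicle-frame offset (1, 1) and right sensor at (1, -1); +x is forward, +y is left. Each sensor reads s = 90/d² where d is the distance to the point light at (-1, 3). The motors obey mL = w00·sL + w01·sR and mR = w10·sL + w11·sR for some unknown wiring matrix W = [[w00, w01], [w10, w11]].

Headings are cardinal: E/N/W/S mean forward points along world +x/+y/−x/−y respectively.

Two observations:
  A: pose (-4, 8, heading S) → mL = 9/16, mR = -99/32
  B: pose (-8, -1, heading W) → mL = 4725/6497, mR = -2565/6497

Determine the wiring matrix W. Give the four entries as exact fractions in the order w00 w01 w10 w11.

obs A: pose=(-4,8,S) → sL=9/2, sR=45/16, mL=9/16, mR=-99/32
obs B: pose=(-8,-1,W) → sL=90/89, sR=90/73, mL=4725/6497, mR=-2565/6497
sensor matrix S = [[9/2, 45/16], [90/89, 90/73]]; det S = 140535/51976
solve [mL_A; mL_B] = S·[w00; w01] and [mR_A; mR_B] = S·[w10; w11]:
  w00 = -1/2, w01 = 1, w10 = -1, w11 = 1/2

-1/2 1 -1 1/2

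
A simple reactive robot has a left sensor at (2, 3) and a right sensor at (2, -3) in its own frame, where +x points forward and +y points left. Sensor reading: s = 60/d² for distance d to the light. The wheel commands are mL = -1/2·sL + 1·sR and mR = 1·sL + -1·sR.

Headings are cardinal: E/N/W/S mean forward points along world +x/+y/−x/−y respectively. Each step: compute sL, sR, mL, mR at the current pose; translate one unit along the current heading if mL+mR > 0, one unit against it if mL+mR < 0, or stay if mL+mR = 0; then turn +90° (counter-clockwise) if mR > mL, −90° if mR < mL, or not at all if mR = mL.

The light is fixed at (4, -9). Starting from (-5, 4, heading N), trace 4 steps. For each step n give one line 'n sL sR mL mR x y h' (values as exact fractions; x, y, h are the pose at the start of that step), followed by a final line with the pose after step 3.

0 20/123 20/87 530/3567 -80/1189 -5 4 N
1 30/169 6/17 759/2873 -504/2873 -5 5 E
2 60/169 12/53 438/8957 1152/8957 -4 5 S
3 15/73 15/34 420/1241 -585/2482 -4 4 E
final -3 4 S

n=0: pose=(-5,4,N); sL=20/123, sR=20/87; mL=530/3567, mR=-80/1189; mL+mR=10/123 → advance +1; mR−mL=-770/3567 → turn -1·90°
n=1: pose=(-5,5,E); sL=30/169, sR=6/17; mL=759/2873, mR=-504/2873; mL+mR=15/169 → advance +1; mR−mL=-1263/2873 → turn -1·90°
n=2: pose=(-4,5,S); sL=60/169, sR=12/53; mL=438/8957, mR=1152/8957; mL+mR=30/169 → advance +1; mR−mL=714/8957 → turn +1·90°
n=3: pose=(-4,4,E); sL=15/73, sR=15/34; mL=420/1241, mR=-585/2482; mL+mR=15/146 → advance +1; mR−mL=-1425/2482 → turn -1·90°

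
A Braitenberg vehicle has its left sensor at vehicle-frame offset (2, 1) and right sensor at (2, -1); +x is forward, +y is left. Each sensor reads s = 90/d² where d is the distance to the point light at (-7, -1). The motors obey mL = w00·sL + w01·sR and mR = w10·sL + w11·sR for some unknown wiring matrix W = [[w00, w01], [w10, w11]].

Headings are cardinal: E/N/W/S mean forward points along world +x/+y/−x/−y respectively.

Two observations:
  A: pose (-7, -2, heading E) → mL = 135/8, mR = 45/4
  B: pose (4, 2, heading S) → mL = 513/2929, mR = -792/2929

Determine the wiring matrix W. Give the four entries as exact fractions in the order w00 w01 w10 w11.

1 -1/2 1 -1

obs A: pose=(-7,-2,E) → sL=45/2, sR=45/4, mL=135/8, mR=45/4
obs B: pose=(4,2,S) → sL=18/29, sR=90/101, mL=513/2929, mR=-792/2929
sensor matrix S = [[45/2, 45/4], [18/29, 90/101]]; det S = 76545/5858
solve [mL_A; mL_B] = S·[w00; w01] and [mR_A; mR_B] = S·[w10; w11]:
  w00 = 1, w01 = -1/2, w10 = 1, w11 = -1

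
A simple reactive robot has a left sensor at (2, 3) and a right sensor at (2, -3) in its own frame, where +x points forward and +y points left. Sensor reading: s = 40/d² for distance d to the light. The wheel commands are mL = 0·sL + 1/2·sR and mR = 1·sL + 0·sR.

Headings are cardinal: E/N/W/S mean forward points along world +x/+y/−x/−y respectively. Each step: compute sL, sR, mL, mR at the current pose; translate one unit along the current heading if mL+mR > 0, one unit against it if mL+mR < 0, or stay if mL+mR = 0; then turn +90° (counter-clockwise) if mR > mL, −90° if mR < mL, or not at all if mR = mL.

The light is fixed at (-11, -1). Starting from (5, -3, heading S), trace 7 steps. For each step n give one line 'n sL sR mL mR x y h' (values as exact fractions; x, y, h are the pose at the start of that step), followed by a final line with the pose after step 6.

n=0: pose=(5,-3,S); sL=40/377, sR=8/37; mL=4/37, mR=40/377; mL+mR=2988/13949 → advance +1; mR−mL=-28/13949 → turn -1·90°
n=1: pose=(5,-4,W); sL=5/29, sR=10/49; mL=5/49, mR=5/29; mL+mR=390/1421 → advance +1; mR−mL=100/1421 → turn +1·90°
n=2: pose=(4,-4,S); sL=40/349, sR=40/169; mL=20/169, mR=40/349; mL+mR=13740/58981 → advance +1; mR−mL=-220/58981 → turn -1·90°
n=3: pose=(4,-5,W); sL=20/109, sR=4/17; mL=2/17, mR=20/109; mL+mR=558/1853 → advance +1; mR−mL=122/1853 → turn +1·90°
n=4: pose=(3,-5,S); sL=8/65, sR=40/157; mL=20/157, mR=8/65; mL+mR=2556/10205 → advance +1; mR−mL=-44/10205 → turn -1·90°
n=5: pose=(3,-6,W); sL=5/26, sR=10/37; mL=5/37, mR=5/26; mL+mR=315/962 → advance +1; mR−mL=55/962 → turn +1·90°
n=6: pose=(2,-6,S); sL=8/61, sR=40/149; mL=20/149, mR=8/61; mL+mR=2412/9089 → advance +1; mR−mL=-28/9089 → turn -1·90°

0 40/377 8/37 4/37 40/377 5 -3 S
1 5/29 10/49 5/49 5/29 5 -4 W
2 40/349 40/169 20/169 40/349 4 -4 S
3 20/109 4/17 2/17 20/109 4 -5 W
4 8/65 40/157 20/157 8/65 3 -5 S
5 5/26 10/37 5/37 5/26 3 -6 W
6 8/61 40/149 20/149 8/61 2 -6 S
final 2 -7 W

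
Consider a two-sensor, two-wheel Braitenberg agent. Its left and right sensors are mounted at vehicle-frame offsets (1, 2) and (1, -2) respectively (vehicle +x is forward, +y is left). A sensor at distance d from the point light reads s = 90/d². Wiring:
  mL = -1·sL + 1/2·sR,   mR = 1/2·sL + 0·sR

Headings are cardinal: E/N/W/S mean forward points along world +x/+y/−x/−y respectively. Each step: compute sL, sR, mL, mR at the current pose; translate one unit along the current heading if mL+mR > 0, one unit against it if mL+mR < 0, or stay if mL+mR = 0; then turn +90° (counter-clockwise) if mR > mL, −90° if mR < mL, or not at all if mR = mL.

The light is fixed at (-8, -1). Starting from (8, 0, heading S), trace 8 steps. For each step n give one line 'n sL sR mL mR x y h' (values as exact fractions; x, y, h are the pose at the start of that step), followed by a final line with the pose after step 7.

0 5/18 45/98 -85/1764 5/36 8 0 S
1 90/293 90/293 -45/293 45/293 8 -1 E
2 90/197 18/65 -4077/12805 45/197 8 -1 N
3 5/13 45/113 -545/2938 5/26 8 -2 W
4 90/293 90/173 -2385/50689 45/293 7 -2 S
5 45/128 45/136 -405/2176 45/256 7 -3 E
6 18/29 90/257 -3321/7453 9/29 6 -3 N
7 45/97 9/17 -657/3298 45/194 6 -4 W
final 5 -4 S

n=0: pose=(8,0,S); sL=5/18, sR=45/98; mL=-85/1764, mR=5/36; mL+mR=40/441 → advance +1; mR−mL=55/294 → turn +1·90°
n=1: pose=(8,-1,E); sL=90/293, sR=90/293; mL=-45/293, mR=45/293; mL+mR=0 → advance +0; mR−mL=90/293 → turn +1·90°
n=2: pose=(8,-1,N); sL=90/197, sR=18/65; mL=-4077/12805, mR=45/197; mL+mR=-1152/12805 → advance -1; mR−mL=7002/12805 → turn +1·90°
n=3: pose=(8,-2,W); sL=5/13, sR=45/113; mL=-545/2938, mR=5/26; mL+mR=10/1469 → advance +1; mR−mL=555/1469 → turn +1·90°
n=4: pose=(7,-2,S); sL=90/293, sR=90/173; mL=-2385/50689, mR=45/293; mL+mR=5400/50689 → advance +1; mR−mL=10170/50689 → turn +1·90°
n=5: pose=(7,-3,E); sL=45/128, sR=45/136; mL=-405/2176, mR=45/256; mL+mR=-45/4352 → advance -1; mR−mL=1575/4352 → turn +1·90°
n=6: pose=(6,-3,N); sL=18/29, sR=90/257; mL=-3321/7453, mR=9/29; mL+mR=-1008/7453 → advance -1; mR−mL=5634/7453 → turn +1·90°
n=7: pose=(6,-4,W); sL=45/97, sR=9/17; mL=-657/3298, mR=45/194; mL+mR=54/1649 → advance +1; mR−mL=711/1649 → turn +1·90°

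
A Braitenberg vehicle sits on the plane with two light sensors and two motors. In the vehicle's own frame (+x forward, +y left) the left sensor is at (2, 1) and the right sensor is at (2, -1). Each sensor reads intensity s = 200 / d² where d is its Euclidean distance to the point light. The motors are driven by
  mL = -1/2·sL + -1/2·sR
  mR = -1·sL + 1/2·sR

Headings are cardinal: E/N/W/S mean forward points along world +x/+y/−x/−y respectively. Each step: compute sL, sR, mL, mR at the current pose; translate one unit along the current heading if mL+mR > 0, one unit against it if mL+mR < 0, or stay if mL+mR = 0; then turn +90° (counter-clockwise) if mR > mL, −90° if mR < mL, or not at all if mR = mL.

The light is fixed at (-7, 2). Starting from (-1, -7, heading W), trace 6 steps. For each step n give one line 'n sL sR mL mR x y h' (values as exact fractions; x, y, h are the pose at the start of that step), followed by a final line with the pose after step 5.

n=0: pose=(-1,-7,W); sL=50/29, sR=5/2; mL=-245/116, mR=-55/116; mL+mR=-75/29 → advance -1; mR−mL=95/58 → turn +1·90°
n=1: pose=(0,-7,S); sL=40/37, sR=200/157; mL=-6840/5809, mR=-2580/5809; mL+mR=-60/37 → advance -1; mR−mL=4260/5809 → turn +1·90°
n=2: pose=(0,-6,E); sL=20/13, sR=100/81; mL=-1460/1053, mR=-970/1053; mL+mR=-30/13 → advance -1; mR−mL=490/1053 → turn +1·90°
n=3: pose=(-1,-6,N); sL=200/61, sR=40/17; mL=-2920/1037, mR=-2180/1037; mL+mR=-300/61 → advance -1; mR−mL=740/1037 → turn +1·90°
n=4: pose=(-1,-7,W); sL=50/29, sR=5/2; mL=-245/116, mR=-55/116; mL+mR=-75/29 → advance -1; mR−mL=95/58 → turn +1·90°
n=5: pose=(0,-7,S); sL=40/37, sR=200/157; mL=-6840/5809, mR=-2580/5809; mL+mR=-60/37 → advance -1; mR−mL=4260/5809 → turn +1·90°

0 50/29 5/2 -245/116 -55/116 -1 -7 W
1 40/37 200/157 -6840/5809 -2580/5809 0 -7 S
2 20/13 100/81 -1460/1053 -970/1053 0 -6 E
3 200/61 40/17 -2920/1037 -2180/1037 -1 -6 N
4 50/29 5/2 -245/116 -55/116 -1 -7 W
5 40/37 200/157 -6840/5809 -2580/5809 0 -7 S
final 0 -6 E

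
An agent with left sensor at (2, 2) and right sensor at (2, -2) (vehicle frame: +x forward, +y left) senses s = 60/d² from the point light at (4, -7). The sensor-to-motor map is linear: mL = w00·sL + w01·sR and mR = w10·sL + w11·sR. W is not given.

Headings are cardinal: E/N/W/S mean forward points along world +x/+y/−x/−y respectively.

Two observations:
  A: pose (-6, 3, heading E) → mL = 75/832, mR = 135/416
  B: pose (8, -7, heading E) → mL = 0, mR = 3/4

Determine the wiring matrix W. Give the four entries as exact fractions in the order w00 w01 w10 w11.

obs A: pose=(-6,3,E) → sL=15/52, sR=15/32, mL=75/832, mR=135/416
obs B: pose=(8,-7,E) → sL=3/2, sR=3/2, mL=0, mR=3/4
sensor matrix S = [[15/52, 15/32], [3/2, 3/2]]; det S = -225/832
solve [mL_A; mL_B] = S·[w00; w01] and [mR_A; mR_B] = S·[w10; w11]:
  w00 = -1/2, w01 = 1/2, w10 = -1/2, w11 = 1

-1/2 1/2 -1/2 1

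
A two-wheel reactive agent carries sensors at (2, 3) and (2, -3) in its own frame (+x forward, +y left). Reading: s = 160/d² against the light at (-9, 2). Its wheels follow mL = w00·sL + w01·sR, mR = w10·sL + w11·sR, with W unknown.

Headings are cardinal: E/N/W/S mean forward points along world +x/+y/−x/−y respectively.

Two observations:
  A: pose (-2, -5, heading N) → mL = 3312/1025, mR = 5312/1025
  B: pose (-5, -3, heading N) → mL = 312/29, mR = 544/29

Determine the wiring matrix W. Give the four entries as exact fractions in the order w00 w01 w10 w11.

obs A: pose=(-2,-5,N) → sL=160/41, sR=32/25, mL=3312/1025, mR=5312/1025
obs B: pose=(-5,-3,N) → sL=16, sR=80/29, mL=312/29, mR=544/29
sensor matrix S = [[160/41, 32/25], [16, 80/29]]; det S = -288768/29725
solve [mL_A; mL_B] = S·[w00; w01] and [mR_A; mR_B] = S·[w10; w11]:
  w00 = 1/2, w01 = 1, w10 = 1, w11 = 1

1/2 1 1 1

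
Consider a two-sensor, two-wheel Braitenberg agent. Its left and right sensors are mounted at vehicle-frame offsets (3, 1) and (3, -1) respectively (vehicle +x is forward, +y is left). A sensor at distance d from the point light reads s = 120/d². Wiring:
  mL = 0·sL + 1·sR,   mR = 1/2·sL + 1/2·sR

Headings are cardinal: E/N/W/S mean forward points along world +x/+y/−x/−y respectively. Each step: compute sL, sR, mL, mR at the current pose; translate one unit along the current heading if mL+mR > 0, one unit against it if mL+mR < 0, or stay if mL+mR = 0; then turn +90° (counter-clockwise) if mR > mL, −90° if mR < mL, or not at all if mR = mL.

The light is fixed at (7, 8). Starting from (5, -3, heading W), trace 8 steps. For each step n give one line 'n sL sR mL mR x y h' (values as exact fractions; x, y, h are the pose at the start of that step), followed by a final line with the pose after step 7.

n=0: pose=(5,-3,W); sL=120/169, sR=24/25; mL=24/25, mR=3528/4225; mL+mR=7584/4225 → advance +1; mR−mL=-528/4225 → turn -1·90°
n=1: pose=(4,-3,N); sL=3/2, sR=30/17; mL=30/17, mR=111/68; mL+mR=231/68 → advance +1; mR−mL=-9/68 → turn -1·90°
n=2: pose=(4,-2,E); sL=40/27, sR=120/121; mL=120/121, mR=4040/3267; mL+mR=7280/3267 → advance +1; mR−mL=800/3267 → turn +1·90°
n=3: pose=(5,-2,N); sL=60/29, sR=12/5; mL=12/5, mR=324/145; mL+mR=672/145 → advance +1; mR−mL=-24/145 → turn -1·90°
n=4: pose=(5,-1,E); sL=24/13, sR=120/101; mL=120/101, mR=1992/1313; mL+mR=3552/1313 → advance +1; mR−mL=432/1313 → turn +1·90°
n=5: pose=(6,-1,N); sL=3, sR=10/3; mL=10/3, mR=19/6; mL+mR=13/2 → advance +1; mR−mL=-1/6 → turn -1·90°
n=6: pose=(6,0,E); sL=120/53, sR=24/17; mL=24/17, mR=1656/901; mL+mR=2928/901 → advance +1; mR−mL=384/901 → turn +1·90°
n=7: pose=(7,0,N); sL=60/13, sR=60/13; mL=60/13, mR=60/13; mL+mR=120/13 → advance +1; mR−mL=0 → turn +0·90°

0 120/169 24/25 24/25 3528/4225 5 -3 W
1 3/2 30/17 30/17 111/68 4 -3 N
2 40/27 120/121 120/121 4040/3267 4 -2 E
3 60/29 12/5 12/5 324/145 5 -2 N
4 24/13 120/101 120/101 1992/1313 5 -1 E
5 3 10/3 10/3 19/6 6 -1 N
6 120/53 24/17 24/17 1656/901 6 0 E
7 60/13 60/13 60/13 60/13 7 0 N
final 7 1 N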